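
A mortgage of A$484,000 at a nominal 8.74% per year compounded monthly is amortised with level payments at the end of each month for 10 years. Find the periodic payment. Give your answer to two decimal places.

Periodic rate i = 0.0874/12 = 0.00728333; n = 10 × 12 = 120 periods.
Annuity-PV factor = 79.825690; PMT = 484000 / 79.825690 = 6,063.2110

A$6,063.21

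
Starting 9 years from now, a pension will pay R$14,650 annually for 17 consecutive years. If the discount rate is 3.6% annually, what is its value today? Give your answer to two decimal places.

R$138,570.21

PV at t=8 (ordinary 17-year annuity): 14650 × a(17|0.036) = 14650 × 12.551924 = 183,885.6853
PV₀ = 183,885.6853 / (1+0.036)^8 = 183,885.6853 / 1.327022 = 138,570.2113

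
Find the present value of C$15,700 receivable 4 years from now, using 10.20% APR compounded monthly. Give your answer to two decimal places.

With 12 periods per year: i = 0.0085, n = 48.
PV = FV·(1+i)^(−n) = 15,700 × 0.666126 = 10,458.1852

C$10,458.19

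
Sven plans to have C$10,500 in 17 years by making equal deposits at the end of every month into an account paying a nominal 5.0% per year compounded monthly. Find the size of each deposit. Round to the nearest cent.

C$32.76

i = 0.05/12 = 0.00416667 per month; n = 17·12 = 204.
PMT = 10500 / ( [(1+0.00416667)^204 − 1] / 0.00416667 ) = 10500 / 320.524523 = 32.7588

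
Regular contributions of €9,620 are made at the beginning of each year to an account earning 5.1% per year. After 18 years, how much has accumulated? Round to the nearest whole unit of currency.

€287,104

Accumulation factor s(18|0.051) × (1+i) = 29.844510; FV = 9620 × 29.844510 = 287,104.1879
(Beginning-of-period payments → annuity-due factor ×(1+i).)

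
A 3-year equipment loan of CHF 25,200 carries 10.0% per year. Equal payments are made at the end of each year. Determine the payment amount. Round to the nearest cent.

CHF 10,133.29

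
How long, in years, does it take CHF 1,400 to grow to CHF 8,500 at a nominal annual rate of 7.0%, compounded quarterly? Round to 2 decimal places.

25.99 years

Periodic rate i = 0.07/4 = 0.0175.
(1+i)^n = 8500/1400 = 6.07143, so n = ln 6.07143 / ln 1.0175 = 103.9617 quarters
= 103.9617/4 years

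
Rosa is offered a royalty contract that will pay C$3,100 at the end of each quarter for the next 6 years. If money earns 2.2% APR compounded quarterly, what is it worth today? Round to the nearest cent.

C$69,520.03

i = 0.022/4 = 0.0055 per quarter; n = 6·4 = 24.
PV = 3100 × [1 − (1+0.0055)^(−24)] / 0.0055 = 3100 × 22.425818 = 69,520.0349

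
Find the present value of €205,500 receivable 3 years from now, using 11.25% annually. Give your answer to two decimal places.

€149,249.12

Discount factor = (1+0.1125)^(−3) = 0.726273; PV = 205,500 × 0.726273 = 149,249.1159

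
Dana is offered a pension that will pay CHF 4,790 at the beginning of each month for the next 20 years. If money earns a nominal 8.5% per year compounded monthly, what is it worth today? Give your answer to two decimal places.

i = 0.085/12 = 0.00708333 per month; n = 20·12 = 240.
PV = PMT · [1 − (1+i)^(−n)] / i × (1+i) = 4790 · 116.047058 = 555,865.4091
(annuity-due: payments at period start, so ×(1+i).)

CHF 555,865.41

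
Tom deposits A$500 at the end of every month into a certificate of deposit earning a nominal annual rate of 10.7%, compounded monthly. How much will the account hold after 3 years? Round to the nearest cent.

A$21,114.72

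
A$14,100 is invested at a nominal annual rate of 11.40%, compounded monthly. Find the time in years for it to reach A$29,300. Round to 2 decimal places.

Periodic rate i = 0.114/12 = 0.0095.
n = ln(29300/14100) / ln(1+0.0095) = ln(2.07801) / 0.009455 = 77.3559 months
= 77.3559/12 years

6.45 years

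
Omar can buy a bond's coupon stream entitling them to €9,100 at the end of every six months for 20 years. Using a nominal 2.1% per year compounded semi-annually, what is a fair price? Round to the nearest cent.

€295,977.83

i = 0.021/2 = 0.0105 per half-year; n = 20·2 = 40.
Annuity factor a(40|0.0105) = 32.525036; PV = 9100 × 32.525036 = 295,977.8275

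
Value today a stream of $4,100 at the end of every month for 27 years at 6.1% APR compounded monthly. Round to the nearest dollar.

$650,543

i = 0.061/12 = 0.00508333 per month; n = 27·12 = 324.
Annuity factor a(324|0.00508333) = 158.669067; PV = 4100 × 158.669067 = 650,543.1767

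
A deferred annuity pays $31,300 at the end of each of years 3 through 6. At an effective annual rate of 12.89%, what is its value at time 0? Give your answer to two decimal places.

PV at t=2 (ordinary 4-year annuity): 31300 × a(4|0.1289) = 31300 × 2.981282 = 93,314.1401
PV₀ = 93,314.1401 / (1+0.1289)^2 = 93,314.1401 / 1.274415 = 73,221.1444

$73,221.14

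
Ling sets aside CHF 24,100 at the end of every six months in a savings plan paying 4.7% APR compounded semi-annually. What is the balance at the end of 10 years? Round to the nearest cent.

CHF 606,415.35

Periodic rate i = 0.047/2 = 0.0235; n = 10 × 2 = 20 periods.
FV = PMT · [(1+i)^n − 1] / i = 24100 · 25.162463 = 606,415.3482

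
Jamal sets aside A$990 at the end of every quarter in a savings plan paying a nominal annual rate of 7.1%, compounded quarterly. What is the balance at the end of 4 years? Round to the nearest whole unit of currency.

A$18,134

Periodic rate i = 0.071/4 = 0.01775; n = 4 × 4 = 16 periods.
Accumulation factor s(16|0.01775) = 18.317061; FV = 990 × 18.317061 = 18,133.8905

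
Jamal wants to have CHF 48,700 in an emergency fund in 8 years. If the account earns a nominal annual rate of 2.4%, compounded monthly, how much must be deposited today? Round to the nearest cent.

CHF 40,200.15

i = 0.024/12 = 0.002 per month; n = 8·12 = 96.
Discount factor = (1+0.002)^(−96) = 0.825465; PV = 48,700 × 0.825465 = 40,200.1519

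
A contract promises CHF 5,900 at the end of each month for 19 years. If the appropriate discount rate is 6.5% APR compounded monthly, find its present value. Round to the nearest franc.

With 12 periods per year: i = 0.00541667, n = 228.
PV = PMT · [1 − (1+i)^(−n)] / i = 5900 · 130.743570 = 771,387.0631

CHF 771,387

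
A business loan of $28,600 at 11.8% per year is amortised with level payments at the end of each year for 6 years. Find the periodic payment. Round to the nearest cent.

PMT = 28600 / ( [1 − (1+0.118)^(−6)] / 0.118 ) = 28600 / 4.134802 = 6,916.8976

$6,916.90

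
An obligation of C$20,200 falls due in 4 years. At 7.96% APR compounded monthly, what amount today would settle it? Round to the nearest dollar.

C$14,707

i = 0.0796/12 = 0.00663333 per month; n = 4·12 = 48.
PV = FV·(1+i)^(−n) = 20,200 × 0.728077 = 14,707.1531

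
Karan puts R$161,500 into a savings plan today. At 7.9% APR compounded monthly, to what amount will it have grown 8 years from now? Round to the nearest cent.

With 12 periods per year: i = 0.00658333, n = 96.
FV = PV·(1+i)^n = 161,500 × 1.877477 = 303,212.5045

R$303,212.50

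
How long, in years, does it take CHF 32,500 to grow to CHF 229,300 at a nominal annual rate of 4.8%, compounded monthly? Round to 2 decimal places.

Periodic rate i = 0.048/12 = 0.004.
(1+i)^n = 229300/32500 = 7.05538, so n = ln 7.05538 / ln 1.004 = 489.4240 months
= 489.4240/12 years

40.79 years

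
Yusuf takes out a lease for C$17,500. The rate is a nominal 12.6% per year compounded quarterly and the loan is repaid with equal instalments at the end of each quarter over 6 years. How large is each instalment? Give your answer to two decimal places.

C$1,050.10

With 4 periods per year: i = 0.0315, n = 24.
Annuity-PV factor = 16.665111; PMT = 17500 / 16.665111 = 1,050.0980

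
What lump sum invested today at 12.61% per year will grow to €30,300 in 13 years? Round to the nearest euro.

€6,471

Discount factor = (1+0.1261)^(−13) = 0.213550; PV = 30,300 × 0.213550 = 6,470.5645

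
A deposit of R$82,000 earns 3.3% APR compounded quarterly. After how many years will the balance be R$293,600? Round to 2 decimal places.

Periodic rate i = 0.033/4 = 0.00825.
n = ln(293600/82000) / ln(1+0.00825) = ln(3.58049) / 0.008216 = 155.2428 quarters
= 155.2428/4 years

38.81 years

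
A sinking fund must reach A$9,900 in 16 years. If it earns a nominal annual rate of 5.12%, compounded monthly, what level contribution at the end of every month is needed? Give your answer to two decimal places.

i = 0.0512/12 = 0.00426667 per month; n = 16·12 = 192.
PMT = 9900 / ( [(1+0.00426667)^192 − 1] / 0.00426667 ) = 9900 / 296.422040 = 33.3983

A$33.40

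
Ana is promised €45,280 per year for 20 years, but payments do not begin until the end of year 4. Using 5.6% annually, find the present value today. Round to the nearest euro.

€455,723

Value one period before first payment (t=3): 45280 × [1 − (1+0.056)^(−20)] / 0.056 = 45280 × 11.851858 = 536,652.1326
Discount back 3 years: 536,652.1326 × (1+0.056)^(−3) = 536,652.1326 × 0.849197 = 455,723.1650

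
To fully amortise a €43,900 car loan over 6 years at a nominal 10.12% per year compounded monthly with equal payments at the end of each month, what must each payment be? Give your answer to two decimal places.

Periodic rate i = 0.1012/12 = 0.00843333; n = 6 × 12 = 72 periods.
Annuity-PV factor = 53.802755; PMT = 43900 / 53.802755 = 815.9433

€815.94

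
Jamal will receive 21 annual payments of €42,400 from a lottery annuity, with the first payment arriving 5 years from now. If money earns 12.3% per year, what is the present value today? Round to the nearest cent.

€197,775.71

Value one period before first payment (t=4): 42400 × [1 − (1+0.123)^(−21)] / 0.123 = 42400 × 7.418671 = 314,551.6603
Discount back 4 years: 314,551.6603 × (1+0.123)^(−4) = 314,551.6603 × 0.628754 = 197,775.7121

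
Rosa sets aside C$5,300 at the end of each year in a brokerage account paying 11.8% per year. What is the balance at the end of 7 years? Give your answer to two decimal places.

C$53,143.53

Accumulation factor s(7|0.118) = 10.027080; FV = 5300 × 10.027080 = 53,143.5261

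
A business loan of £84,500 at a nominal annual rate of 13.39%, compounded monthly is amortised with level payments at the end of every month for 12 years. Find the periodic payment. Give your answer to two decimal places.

i = 0.1339/12 = 0.0111583 per month; n = 12·12 = 144.
PMT = 84500 / ( [1 − (1+0.0111583)^(−144)] / 0.0111583 ) = 84500 / 71.487322 = 1,182.0278

£1,182.03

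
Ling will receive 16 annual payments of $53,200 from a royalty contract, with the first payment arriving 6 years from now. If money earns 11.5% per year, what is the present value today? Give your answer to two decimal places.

$221,397.98

PV at t=5 (ordinary 16-year annuity): 53200 × a(16|0.115) = 53200 × 7.171935 = 381,546.9571
PV₀ = 381,546.9571 / (1+0.115)^5 = 381,546.9571 / 1.723353 = 221,397.9817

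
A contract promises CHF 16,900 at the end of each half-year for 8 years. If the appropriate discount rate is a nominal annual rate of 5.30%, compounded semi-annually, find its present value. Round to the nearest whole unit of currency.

i = 0.053/2 = 0.0265 per half-year; n = 8·2 = 16.
Annuity factor a(16|0.0265) = 12.903897; PV = 16900 × 12.903897 = 218,075.8538

CHF 218,076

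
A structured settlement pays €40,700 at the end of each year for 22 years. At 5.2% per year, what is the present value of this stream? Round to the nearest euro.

PV = 40700 × [1 − (1+0.052)^(−22)] / 0.052 = 40700 × 12.926273 = 526,099.3164

€526,099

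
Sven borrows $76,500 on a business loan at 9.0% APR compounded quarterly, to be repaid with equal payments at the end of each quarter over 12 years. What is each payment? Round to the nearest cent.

With 4 periods per year: i = 0.0225, n = 48.
PMT = 76500 / ( [1 − (1+0.0225)^(−48)] / 0.0225 ) = 76500 / 29.169548 = 2,622.5981

$2,622.60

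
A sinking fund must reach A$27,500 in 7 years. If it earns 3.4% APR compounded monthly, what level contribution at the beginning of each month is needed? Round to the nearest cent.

A$289.61

With 12 periods per year: i = 0.00283333, n = 84.
FV-annuity factor × (1+i) = 94.956154; PMT = 27500 / 94.956154 = 289.6073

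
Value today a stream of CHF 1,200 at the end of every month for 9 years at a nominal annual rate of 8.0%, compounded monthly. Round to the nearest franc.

Periodic rate i = 0.08/12 = 0.00666667; n = 9 × 12 = 108 periods.
PV = PMT · [1 − (1+i)^(−n)] / i = 1200 · 76.812497 = 92,174.9966

CHF 92,175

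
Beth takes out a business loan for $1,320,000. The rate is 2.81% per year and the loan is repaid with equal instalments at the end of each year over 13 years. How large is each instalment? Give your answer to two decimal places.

$122,615.66

Annuity-PV factor = 10.765346; PMT = 1.32e+06 / 10.765346 = 122,615.6554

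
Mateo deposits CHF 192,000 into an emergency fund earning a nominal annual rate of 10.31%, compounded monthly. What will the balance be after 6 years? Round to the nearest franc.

Periodic rate i = 0.1031/12 = 0.00859167; n = 6 × 12 = 72 periods.
FV = 192,000 × (1 + 0.00859167)^72 = 355,474.3494

CHF 355,474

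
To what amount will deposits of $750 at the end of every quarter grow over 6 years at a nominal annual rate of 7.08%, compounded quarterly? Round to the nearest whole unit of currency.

$22,187

i = 0.0708/4 = 0.0177 per quarter; n = 6·4 = 24.
Accumulation factor s(24|0.0177) = 29.582639; FV = 750 × 29.582639 = 22,186.9795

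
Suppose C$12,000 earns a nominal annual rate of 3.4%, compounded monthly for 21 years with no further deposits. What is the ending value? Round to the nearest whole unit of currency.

C$24,481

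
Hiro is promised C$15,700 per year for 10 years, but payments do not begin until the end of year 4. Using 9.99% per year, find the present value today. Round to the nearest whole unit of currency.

PV at t=3 (ordinary 10-year annuity): 15700 × a(10|0.0999) = 15700 × 6.147208 = 96,511.1597
Discount back 3 years: 96,511.1597 × (1+0.0999)^(−3) = 96,511.1597 × 0.751520 = 72,530.0418

C$72,530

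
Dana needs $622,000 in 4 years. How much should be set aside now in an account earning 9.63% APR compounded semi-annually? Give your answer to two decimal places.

$426,975.42

Periodic rate i = 0.0963/2 = 0.04815; n = 4 × 2 = 8 periods.
Discount factor = (1+0.04815)^(−8) = 0.686456; PV = 622,000 × 0.686456 = 426,975.4209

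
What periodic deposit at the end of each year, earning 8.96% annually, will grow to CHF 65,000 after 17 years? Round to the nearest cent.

FV-annuity factor = 36.838331; PMT = 65000 / 36.838331 = 1,764.4665

CHF 1,764.47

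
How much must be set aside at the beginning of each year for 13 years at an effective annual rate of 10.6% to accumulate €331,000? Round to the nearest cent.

€11,726.61

FV-annuity factor × (1+i) = 28.226399; PMT = 331000 / 28.226399 = 11,726.6108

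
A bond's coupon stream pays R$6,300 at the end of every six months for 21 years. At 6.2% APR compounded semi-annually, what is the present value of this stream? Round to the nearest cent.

With 2 periods per year: i = 0.031, n = 42.
PV = 6300 × [1 − (1+0.031)^(−42)] / 0.031 = 6300 × 23.309067 = 146,847.1251

R$146,847.13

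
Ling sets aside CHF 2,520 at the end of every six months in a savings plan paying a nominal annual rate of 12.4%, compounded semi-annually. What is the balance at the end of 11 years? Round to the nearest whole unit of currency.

Periodic rate i = 0.124/2 = 0.062; n = 11 × 2 = 22 periods.
Accumulation factor s(22|0.062) = 44.453536; FV = 2520 × 44.453536 = 112,022.9102

CHF 112,023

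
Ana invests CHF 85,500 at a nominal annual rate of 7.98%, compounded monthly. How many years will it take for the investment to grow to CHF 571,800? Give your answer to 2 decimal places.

23.89 years

Periodic rate i = 0.0798/12 = 0.00665.
(1+i)^n = 571800/85500 = 6.68772, so n = ln 6.68772 / ln 1.00665 = 286.7044 months
= 286.7044/12 years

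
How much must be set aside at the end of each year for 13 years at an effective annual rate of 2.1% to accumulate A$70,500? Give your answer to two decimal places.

PMT = 70500 / ( [(1+0.021)^13 − 1] / 0.021 ) = 70500 / 14.771005 = 4,772.8641

A$4,772.86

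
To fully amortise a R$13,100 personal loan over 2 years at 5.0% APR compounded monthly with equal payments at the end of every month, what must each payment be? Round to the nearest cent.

With 12 periods per year: i = 0.00416667, n = 24.
Annuity-PV factor = 22.793898; PMT = 13100 / 22.793898 = 574.7152

R$574.72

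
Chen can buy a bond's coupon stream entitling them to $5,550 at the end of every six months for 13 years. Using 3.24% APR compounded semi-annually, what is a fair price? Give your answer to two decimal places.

i = 0.0324/2 = 0.0162 per half-year; n = 13·2 = 26.
PV = PMT · [1 − (1+i)^(−n)] / i = 5550 · 21.081626 = 117,003.0240

$117,003.02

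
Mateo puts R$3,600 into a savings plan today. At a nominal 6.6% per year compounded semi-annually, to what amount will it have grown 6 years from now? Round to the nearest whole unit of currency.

i = 0.066/2 = 0.033 per half-year; n = 6·2 = 12.
3,600 × (1+0.033)^12 = 3,600 × 1.476399 = 5,315.0378

R$5,315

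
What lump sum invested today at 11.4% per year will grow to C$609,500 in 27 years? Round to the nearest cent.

Discount factor = (1+0.114)^(−27) = 0.054213; PV = 609,500 × 0.054213 = 33,042.5501

C$33,042.55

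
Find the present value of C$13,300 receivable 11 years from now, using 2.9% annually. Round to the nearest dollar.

PV = 13,300 / (1 + 0.029)^11 = 13,300 / 1.369522 = 9,711.4151

C$9,711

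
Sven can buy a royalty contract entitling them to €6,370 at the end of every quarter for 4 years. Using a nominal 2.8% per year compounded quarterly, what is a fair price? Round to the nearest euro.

€96,102

With 4 periods per year: i = 0.007, n = 16.
PV = PMT · [1 − (1+i)^(−n)] / i = 6370 · 15.086691 = 96,102.2208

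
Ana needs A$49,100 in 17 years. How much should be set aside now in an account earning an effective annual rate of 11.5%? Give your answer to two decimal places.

PV = FV·(1+i)^(−n) = 49,100 × 0.157155 = 7,716.2936

A$7,716.29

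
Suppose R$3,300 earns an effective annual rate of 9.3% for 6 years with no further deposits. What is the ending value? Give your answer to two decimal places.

3,300 × (1+0.093)^6 = 3,300 × 1.704987 = 5,626.4558

R$5,626.46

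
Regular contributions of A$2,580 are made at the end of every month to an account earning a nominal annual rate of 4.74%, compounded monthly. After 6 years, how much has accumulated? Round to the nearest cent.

With 12 periods per year: i = 0.00395, n = 72.
FV = PMT · [(1+i)^n − 1] / i = 2580 · 83.093699 = 214,381.7444

A$214,381.74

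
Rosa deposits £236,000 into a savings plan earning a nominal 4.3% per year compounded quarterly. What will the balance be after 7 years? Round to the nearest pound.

Periodic rate i = 0.043/4 = 0.01075; n = 7 × 4 = 28 periods.
FV = 236,000 × (1 + 0.01075)^28 = 318,373.5669

£318,374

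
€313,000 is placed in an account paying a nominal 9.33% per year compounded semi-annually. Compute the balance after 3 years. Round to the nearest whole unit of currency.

With 2 periods per year: i = 0.04665, n = 6.
FV = 313,000 × (1 + 0.04665)^6 = 411,484.2381

€411,484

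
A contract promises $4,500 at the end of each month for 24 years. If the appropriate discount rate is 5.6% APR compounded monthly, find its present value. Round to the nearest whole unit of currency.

i = 0.056/12 = 0.00466667 per month; n = 24·12 = 288.
PV = 4500 × [1 − (1+0.00466667)^(−288)] / 0.00466667 = 4500 × 158.224931 = 712,012.1901

$712,012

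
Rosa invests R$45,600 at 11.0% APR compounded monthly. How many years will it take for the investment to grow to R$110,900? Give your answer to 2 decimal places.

8.12 years

Periodic rate i = 0.11/12 = 0.00916667.
n = ln(110900/45600) / ln(1+0.00916667) = ln(2.43202) / 0.009125 = 97.3951 months
= 97.3951/12 years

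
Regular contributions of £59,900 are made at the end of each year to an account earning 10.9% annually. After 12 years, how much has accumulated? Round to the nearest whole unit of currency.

Accumulation factor s(12|0.109) = 22.576297; FV = 59900 × 22.576297 = 1,352,320.1774

£1,352,320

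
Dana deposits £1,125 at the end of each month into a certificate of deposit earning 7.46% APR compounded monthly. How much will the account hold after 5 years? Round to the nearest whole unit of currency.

With 12 periods per year: i = 0.00621667, n = 60.
Accumulation factor s(60|0.00621667) = 72.451801; FV = 1125 × 72.451801 = 81,508.2757

£81,508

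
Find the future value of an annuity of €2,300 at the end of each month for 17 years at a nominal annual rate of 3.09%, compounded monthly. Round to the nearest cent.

€616,154.16

With 12 periods per year: i = 0.002575, n = 204.
FV = PMT · [(1+i)^n − 1] / i = 2300 · 267.893113 = 616,154.1603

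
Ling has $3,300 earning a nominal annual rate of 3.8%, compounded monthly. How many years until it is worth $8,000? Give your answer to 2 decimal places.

Periodic rate i = 0.038/12 = 0.00316667.
n = ln(8000/3300) / ln(1+0.00316667) = ln(2.42424) / 0.003162 = 280.0801 months
= 280.0801/12 years

23.34 years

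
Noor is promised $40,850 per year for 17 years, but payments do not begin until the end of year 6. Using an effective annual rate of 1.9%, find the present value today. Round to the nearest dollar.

PV at t=5 (ordinary 17-year annuity): 40850 × a(17|0.019) = 40850 × 14.412055 = 588,732.4552
PV₀ = 588,732.4552 / (1+0.019)^5 = 588,732.4552 / 1.098679 = 535,854.7168

$535,855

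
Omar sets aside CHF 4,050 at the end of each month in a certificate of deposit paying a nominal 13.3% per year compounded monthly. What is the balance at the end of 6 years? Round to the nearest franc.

i = 0.133/12 = 0.0110833 per month; n = 6·12 = 72.
Accumulation factor s(72|0.0110833) = 109.296127; FV = 4050 × 109.296127 = 442,649.3144

CHF 442,649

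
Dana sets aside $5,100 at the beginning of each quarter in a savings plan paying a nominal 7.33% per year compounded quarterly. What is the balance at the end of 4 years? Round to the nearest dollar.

With 4 periods per year: i = 0.018325, n = 16.
FV = 5100 × [(1+0.018325)^16 − 1] / 0.018325 × (1+i) = 5100 × 18.735918 = 95,553.1798
(Beginning-of-period payments → annuity-due factor ×(1+i).)

$95,553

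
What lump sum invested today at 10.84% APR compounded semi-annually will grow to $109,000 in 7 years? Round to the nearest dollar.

i = 0.1084/2 = 0.0542 per half-year; n = 7·2 = 14.
Discount factor = (1+0.0542)^(−14) = 0.477615; PV = 109,000 × 0.477615 = 52,060.0201

$52,060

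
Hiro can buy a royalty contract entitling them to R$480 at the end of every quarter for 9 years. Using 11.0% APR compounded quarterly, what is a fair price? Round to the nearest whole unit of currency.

Periodic rate i = 0.11/4 = 0.0275; n = 9 × 4 = 36 periods.
PV = PMT · [1 − (1+i)^(−n)] / i = 480 · 22.669918 = 10,881.5604

R$10,882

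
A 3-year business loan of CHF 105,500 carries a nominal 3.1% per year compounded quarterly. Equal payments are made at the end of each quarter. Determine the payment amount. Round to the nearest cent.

CHF 9,240.81

i = 0.031/4 = 0.00775 per quarter; n = 3·4 = 12.
Annuity-PV factor = 11.416743; PMT = 105500 / 11.416743 = 9,240.8143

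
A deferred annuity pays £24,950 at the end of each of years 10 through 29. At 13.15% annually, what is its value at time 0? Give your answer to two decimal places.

PV at t=9 (ordinary 20-year annuity): 24950 × a(20|0.1315) = 24950 × 6.961900 = 173,699.4064
PV₀ = 173,699.4064 / (1+0.1315)^9 = 173,699.4064 / 3.040122 = 57,135.6681

£57,135.67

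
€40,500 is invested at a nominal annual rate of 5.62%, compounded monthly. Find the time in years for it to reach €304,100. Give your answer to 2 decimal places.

Periodic rate i = 0.0562/12 = 0.00468333.
(1+i)^n = 304100/40500 = 7.50864, so n = ln 7.50864 / ln 1.00468 = 431.4815 months
= 431.4815/12 years

35.96 years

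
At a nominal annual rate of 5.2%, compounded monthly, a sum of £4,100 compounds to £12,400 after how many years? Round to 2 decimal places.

21.33 years

Periodic rate i = 0.052/12 = 0.00433333.
(1+i)^n = 12400/4100 = 3.02439, so n = ln 3.02439 / ln 1.00433 = 255.9475 months
= 255.9475/12 years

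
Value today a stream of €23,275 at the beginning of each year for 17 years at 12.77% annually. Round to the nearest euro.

PV = 23275 × [1 − (1+0.1277)^(−17)] / 0.1277 × (1+i) = 23275 × 7.686100 = 178,893.9890
(Beginning-of-period payments → annuity-due factor ×(1+i).)

€178,894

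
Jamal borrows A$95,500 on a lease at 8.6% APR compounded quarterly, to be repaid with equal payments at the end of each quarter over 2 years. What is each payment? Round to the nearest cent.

With 4 periods per year: i = 0.0215, n = 8.
Annuity-PV factor = 7.278352; PMT = 95500 / 7.278352 = 13,121.1021

A$13,121.10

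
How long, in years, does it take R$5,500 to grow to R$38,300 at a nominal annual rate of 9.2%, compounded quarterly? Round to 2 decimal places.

Periodic rate i = 0.092/4 = 0.023.
(1+i)^n = 38300/5500 = 6.96364, so n = ln 6.96364 / ln 1.023 = 85.3450 quarters
= 85.3450/4 years

21.34 years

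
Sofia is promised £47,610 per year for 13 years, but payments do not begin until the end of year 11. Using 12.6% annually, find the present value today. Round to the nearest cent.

Value one period before first payment (t=10): 47610 × [1 − (1+0.126)^(−13)] / 0.126 = 47610 × 6.239709 = 297,072.5464
Discount back 10 years: 297,072.5464 × (1+0.126)^(−10) = 297,072.5464 × 0.305222 = 90,673.1313

£90,673.13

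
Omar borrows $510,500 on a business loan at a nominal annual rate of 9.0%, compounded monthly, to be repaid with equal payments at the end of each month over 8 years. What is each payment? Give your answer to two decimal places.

$7,478.93

i = 0.09/12 = 0.0075 per month; n = 8·12 = 96.
Annuity-PV factor = 68.258439; PMT = 510500 / 68.258439 = 7,478.9288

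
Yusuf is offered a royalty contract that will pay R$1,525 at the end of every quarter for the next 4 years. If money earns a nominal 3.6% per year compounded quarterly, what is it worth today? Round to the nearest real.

i = 0.036/4 = 0.009 per quarter; n = 4·4 = 16.
Annuity factor a(16|0.009) = 14.839369; PV = 1525 × 14.839369 = 22,630.0377

R$22,630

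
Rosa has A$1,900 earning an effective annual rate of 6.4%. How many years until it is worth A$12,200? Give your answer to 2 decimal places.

29.98 years

n = ln(12200/1900) / ln(1+0.064) = ln(6.42105) / 0.062035 = 29.9761 years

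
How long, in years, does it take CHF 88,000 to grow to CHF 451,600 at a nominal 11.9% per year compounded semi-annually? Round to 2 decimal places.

14.15 years

Periodic rate i = 0.119/2 = 0.0595.
(1+i)^n = 451600/88000 = 5.13182, so n = ln 5.13182 / ln 1.0595 = 28.2966 half-years
= 28.2966/2 years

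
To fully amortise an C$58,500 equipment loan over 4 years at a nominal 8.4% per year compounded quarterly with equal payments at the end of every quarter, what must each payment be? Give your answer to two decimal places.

C$4,342.74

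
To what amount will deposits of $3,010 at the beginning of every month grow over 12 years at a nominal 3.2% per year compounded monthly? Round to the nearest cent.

$528,979.28

i = 0.032/12 = 0.00266667 per month; n = 12·12 = 144.
FV = PMT · [(1+i)^n − 1] / i × (1+i) = 3010 · 175.740624 = 528,979.2783
Payments are at the start of each period, so multiply by (1+i).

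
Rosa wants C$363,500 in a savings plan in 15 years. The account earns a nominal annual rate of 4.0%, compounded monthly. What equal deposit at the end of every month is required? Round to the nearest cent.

C$1,477.10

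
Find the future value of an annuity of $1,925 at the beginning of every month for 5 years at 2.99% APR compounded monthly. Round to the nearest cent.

Periodic rate i = 0.0299/12 = 0.00249167; n = 5 × 12 = 60 periods.
Accumulation factor s(60|0.00249167) × (1+i) = 64.791498; FV = 1925 × 64.791498 = 124,723.6334
Payments are at the start of each period, so multiply by (1+i).

$124,723.63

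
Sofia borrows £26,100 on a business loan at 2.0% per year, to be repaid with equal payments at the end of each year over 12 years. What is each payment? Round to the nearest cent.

£2,468.01

Annuity-PV factor = 10.575341; PMT = 26100 / 10.575341 = 2,468.0055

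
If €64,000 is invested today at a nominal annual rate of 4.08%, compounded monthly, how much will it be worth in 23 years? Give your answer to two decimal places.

€163,316.72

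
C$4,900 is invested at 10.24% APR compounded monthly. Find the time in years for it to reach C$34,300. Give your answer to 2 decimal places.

19.08 years

Periodic rate i = 0.1024/12 = 0.00853333.
(1+i)^n = 34300/4900 = 7.00000, so n = ln 7.00000 / ln 1.00853 = 229.0079 months
= 229.0079/12 years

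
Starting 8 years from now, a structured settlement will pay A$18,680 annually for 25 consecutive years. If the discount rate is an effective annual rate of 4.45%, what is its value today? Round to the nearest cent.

A$205,278.99

PV at t=7 (ordinary 25-year annuity): 18680 × a(25|0.0445) = 18680 × 14.904820 = 278,422.0456
Discount back 7 years: 278,422.0456 × (1+0.0445)^(−7) = 278,422.0456 × 0.737294 = 205,278.9936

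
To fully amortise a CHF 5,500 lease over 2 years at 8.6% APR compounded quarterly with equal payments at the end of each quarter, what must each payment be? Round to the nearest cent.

With 4 periods per year: i = 0.0215, n = 8.
Annuity-PV factor = 7.278352; PMT = 5500 / 7.278352 = 755.6656

CHF 755.67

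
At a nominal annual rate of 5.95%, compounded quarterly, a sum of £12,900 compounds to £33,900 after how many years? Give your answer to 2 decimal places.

Periodic rate i = 0.0595/4 = 0.014875.
(1+i)^n = 33900/12900 = 2.62791, so n = ln 2.62791 / ln 1.01487 = 65.4357 quarters
= 65.4357/4 years

16.36 years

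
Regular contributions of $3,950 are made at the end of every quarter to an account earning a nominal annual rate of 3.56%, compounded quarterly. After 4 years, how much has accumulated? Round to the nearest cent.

Periodic rate i = 0.0356/4 = 0.0089; n = 4 × 4 = 16 periods.
FV = 3950 × [(1+0.0089)^16 − 1] / 0.0089 = 3950 × 17.113669 = 67,598.9906

$67,598.99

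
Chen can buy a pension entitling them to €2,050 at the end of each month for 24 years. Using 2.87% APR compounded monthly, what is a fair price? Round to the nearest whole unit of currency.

i = 0.0287/12 = 0.00239167 per month; n = 24·12 = 288.
PV = 2050 × [1 − (1+0.00239167)^(−288)] / 0.00239167 = 2050 × 207.975691 = 426,350.1665

€426,350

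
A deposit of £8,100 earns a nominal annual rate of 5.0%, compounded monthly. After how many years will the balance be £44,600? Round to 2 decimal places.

Periodic rate i = 0.05/12 = 0.00416667.
(1+i)^n = 44600/8100 = 5.50617, so n = ln 5.50617 / ln 1.00417 = 410.2611 months
= 410.2611/12 years

34.19 years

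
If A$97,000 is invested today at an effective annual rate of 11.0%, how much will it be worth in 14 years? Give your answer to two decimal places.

A$418,112.78

FV = 97,000 × (1 + 0.11)^14 = 418,112.7751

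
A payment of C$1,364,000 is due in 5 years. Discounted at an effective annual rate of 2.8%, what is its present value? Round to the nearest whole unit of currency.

PV = FV·(1+i)^(−n) = 1,364,000 × 0.871033 = 1,188,088.5132

C$1,188,089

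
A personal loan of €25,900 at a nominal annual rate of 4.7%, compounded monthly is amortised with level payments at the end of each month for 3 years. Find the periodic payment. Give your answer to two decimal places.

i = 0.047/12 = 0.00391667 per month; n = 3·12 = 36.
Annuity-PV factor = 33.516120; PMT = 25900 / 33.516120 = 772.7625

€772.76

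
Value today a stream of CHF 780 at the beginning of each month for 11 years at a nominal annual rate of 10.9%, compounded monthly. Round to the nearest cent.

i = 0.109/12 = 0.00908333 per month; n = 11·12 = 132.
PV = 780 × [1 − (1+0.00908333)^(−132)] / 0.00908333 × (1+i) = 780 × 77.416293 = 60,384.7088
(annuity-due: payments at period start, so ×(1+i).)

CHF 60,384.71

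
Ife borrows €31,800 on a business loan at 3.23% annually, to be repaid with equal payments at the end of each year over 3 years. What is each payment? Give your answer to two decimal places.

€11,292.01

PMT = 31800 / ( [1 − (1+0.0323)^(−3)] / 0.0323 ) = 31800 / 2.816149 = 11,292.0148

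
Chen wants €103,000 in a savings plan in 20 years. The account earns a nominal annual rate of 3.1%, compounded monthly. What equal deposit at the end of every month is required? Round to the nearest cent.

€310.32

Periodic rate i = 0.031/12 = 0.00258333; n = 20 × 12 = 240 periods.
PMT = 103000 / ( [(1+0.00258333)^240 − 1] / 0.00258333 ) = 103000 / 331.913227 = 310.3221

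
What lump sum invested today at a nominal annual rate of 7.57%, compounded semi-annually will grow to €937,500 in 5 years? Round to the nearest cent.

Periodic rate i = 0.0757/2 = 0.03785; n = 5 × 2 = 10 periods.
Discount factor = (1+0.03785)^(−10) = 0.689690; PV = 937,500 × 0.689690 = 646,584.6345

€646,584.63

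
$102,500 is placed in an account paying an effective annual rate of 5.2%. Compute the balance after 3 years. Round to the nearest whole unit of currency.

FV = PV·(1+i)^n = 102,500 × 1.164253 = 119,335.8923

$119,336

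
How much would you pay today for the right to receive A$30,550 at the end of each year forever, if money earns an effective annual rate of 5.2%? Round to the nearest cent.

A$587,500.00

PV = C/r = 30550/0.052 = 587,500.0000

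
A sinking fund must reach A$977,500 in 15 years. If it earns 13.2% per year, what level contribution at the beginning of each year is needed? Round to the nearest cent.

FV-annuity factor × (1+i) = 46.501068; PMT = 977500 / 46.501068 = 21,021.0227

A$21,021.02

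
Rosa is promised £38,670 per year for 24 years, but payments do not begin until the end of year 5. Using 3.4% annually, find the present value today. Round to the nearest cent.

PV at t=4 (ordinary 24-year annuity): 38670 × a(24|0.034) = 38670 × 16.228343 = 627,550.0139
Discount back 4 years: 627,550.0139 × (1+0.034)^(−4) = 627,550.0139 × 0.874818 = 548,992.2182

£548,992.22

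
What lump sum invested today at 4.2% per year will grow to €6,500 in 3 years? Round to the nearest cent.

€5,745.27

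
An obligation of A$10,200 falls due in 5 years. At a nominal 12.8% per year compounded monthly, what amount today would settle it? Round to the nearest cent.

A$5,396.64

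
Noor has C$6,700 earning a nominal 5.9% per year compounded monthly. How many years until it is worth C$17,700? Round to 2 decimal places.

16.51 years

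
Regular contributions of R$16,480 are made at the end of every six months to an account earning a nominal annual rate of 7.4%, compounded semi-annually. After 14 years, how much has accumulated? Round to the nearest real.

i = 0.074/2 = 0.037 per half-year; n = 14·2 = 28.
FV = 16480 × [(1+0.037)^28 − 1] / 0.037 = 16480 × 47.721640 = 786,452.6341

R$786,453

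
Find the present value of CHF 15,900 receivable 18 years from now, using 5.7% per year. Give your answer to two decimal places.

CHF 5,862.02

Discount factor = (1+0.057)^(−18) = 0.368681; PV = 15,900 × 0.368681 = 5,862.0208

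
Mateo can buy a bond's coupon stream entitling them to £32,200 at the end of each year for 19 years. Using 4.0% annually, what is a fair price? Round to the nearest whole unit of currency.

£422,913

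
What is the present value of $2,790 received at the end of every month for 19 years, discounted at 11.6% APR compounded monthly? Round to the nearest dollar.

Periodic rate i = 0.116/12 = 0.00966667; n = 19 × 12 = 228 periods.
PV = 2790 × [1 − (1+0.00966667)^(−228)] / 0.00966667 = 2790 × 91.910157 = 256,429.3377

$256,429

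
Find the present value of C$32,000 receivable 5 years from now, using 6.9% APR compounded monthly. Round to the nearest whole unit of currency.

C$22,685

i = 0.069/12 = 0.00575 per month; n = 5·12 = 60.
PV = 32,000 / (1 + 0.00575)^60 = 32,000 / 1.410595 = 22,685.4555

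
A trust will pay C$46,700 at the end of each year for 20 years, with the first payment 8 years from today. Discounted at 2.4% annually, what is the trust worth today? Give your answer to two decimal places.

C$622,516.93

Value one period before first payment (t=7): 46700 × [1 − (1+0.024)^(−20)] / 0.024 = 46700 × 15.737436 = 734,938.2772
PV₀ = 734,938.2772 / (1+0.024)^7 = 734,938.2772 / 1.180592 = 622,516.9350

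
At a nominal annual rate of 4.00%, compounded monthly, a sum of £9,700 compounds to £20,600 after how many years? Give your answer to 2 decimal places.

18.86 years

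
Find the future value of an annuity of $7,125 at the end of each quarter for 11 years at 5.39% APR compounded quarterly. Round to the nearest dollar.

$424,105

i = 0.0539/4 = 0.013475 per quarter; n = 11·4 = 44.
FV = 7125 × [(1+0.013475)^44 − 1] / 0.013475 = 7125 × 59.523470 = 424,104.7224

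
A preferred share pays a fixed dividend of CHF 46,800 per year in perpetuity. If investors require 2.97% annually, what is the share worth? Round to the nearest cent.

PV = C/r = 46800/0.0297 = 1,575,757.5758

CHF 1,575,757.58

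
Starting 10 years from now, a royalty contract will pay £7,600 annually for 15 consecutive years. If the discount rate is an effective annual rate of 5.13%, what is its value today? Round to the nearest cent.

£49,848.13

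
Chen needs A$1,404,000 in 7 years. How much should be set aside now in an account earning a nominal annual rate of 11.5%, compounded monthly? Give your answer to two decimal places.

A$630,121.97

Periodic rate i = 0.115/12 = 0.00958333; n = 7 × 12 = 84 periods.
Discount factor = (1+0.00958333)^(−84) = 0.448805; PV = 1,404,000 × 0.448805 = 630,121.9728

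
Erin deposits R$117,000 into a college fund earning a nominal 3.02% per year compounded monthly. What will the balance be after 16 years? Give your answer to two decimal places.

i = 0.0302/12 = 0.00251667 per month; n = 16·12 = 192.
FV = PV·(1+i)^n = 117,000 × 1.620270 = 189,571.6259

R$189,571.63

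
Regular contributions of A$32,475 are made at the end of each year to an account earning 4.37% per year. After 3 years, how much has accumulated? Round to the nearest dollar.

A$101,744

FV = 32475 × [(1+0.0437)^3 − 1] / 0.0437 = 32475 × 3.133010 = 101,744.4897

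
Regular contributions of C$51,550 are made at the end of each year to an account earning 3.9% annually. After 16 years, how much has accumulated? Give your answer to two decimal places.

FV = 51550 × [(1+0.039)^16 − 1] / 0.039 = 51550 × 21.650590 = 1,116,087.9294

C$1,116,087.93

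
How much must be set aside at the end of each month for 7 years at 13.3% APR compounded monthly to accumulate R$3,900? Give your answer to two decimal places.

R$28.36

With 12 periods per year: i = 0.0110833, n = 84.
PMT = 3900 / ( [(1+0.0110833)^84 − 1] / 0.0110833 ) = 3900 / 137.511405 = 28.3613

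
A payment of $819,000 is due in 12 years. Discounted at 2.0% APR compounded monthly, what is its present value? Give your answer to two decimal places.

With 12 periods per year: i = 0.00166667, n = 144.
PV = 819,000 / (1 + 0.00166667)^144 = 819,000 / 1.270995 = 644,376.9377

$644,376.94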